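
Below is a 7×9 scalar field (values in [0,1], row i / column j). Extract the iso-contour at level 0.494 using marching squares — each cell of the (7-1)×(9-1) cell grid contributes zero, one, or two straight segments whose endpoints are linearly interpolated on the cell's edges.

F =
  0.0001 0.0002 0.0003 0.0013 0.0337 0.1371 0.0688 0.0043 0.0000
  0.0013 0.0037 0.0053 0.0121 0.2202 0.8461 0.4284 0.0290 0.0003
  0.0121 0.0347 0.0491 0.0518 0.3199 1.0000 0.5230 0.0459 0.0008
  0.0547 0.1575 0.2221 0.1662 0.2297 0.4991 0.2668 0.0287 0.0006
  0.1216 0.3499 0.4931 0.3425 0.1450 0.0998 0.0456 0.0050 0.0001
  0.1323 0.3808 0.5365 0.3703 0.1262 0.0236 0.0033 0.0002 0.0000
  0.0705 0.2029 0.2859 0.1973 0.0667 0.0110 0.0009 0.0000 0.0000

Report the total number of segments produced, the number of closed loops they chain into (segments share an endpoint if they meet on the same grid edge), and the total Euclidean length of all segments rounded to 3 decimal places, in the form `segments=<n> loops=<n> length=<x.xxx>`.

cell (0,4): code 0100 → (0.503,5.000)–(1.000,4.437)
cell (0,5): code 1000 → (1.000,5.843)–(0.503,5.000)
cell (1,4): code 0110 → (1.000,4.437)–(2.000,4.256)
cell (1,5): code 1101 → (1.693,6.000)–(1.000,5.843)
cell (1,6): code 1000 → (2.000,6.061)–(1.693,6.000)
cell (2,4): code 0110 → (2.000,4.256)–(3.000,4.981)
cell (2,5): code 1011 → (3.000,5.022)–(2.113,6.000)
cell (2,6): code 0001 → (2.113,6.000)–(2.000,6.061)
cell (3,4): code 0010 → (3.000,4.981)–(3.013,5.000)
cell (3,5): code 0001 → (3.013,5.000)–(3.000,5.022)
cell (4,1): code 0100 → (4.021,2.000)–(5.000,1.727)
cell (4,2): code 1000 → (5.000,2.256)–(4.021,2.000)
cell (5,1): code 0010 → (5.000,1.727)–(5.170,2.000)
cell (5,2): code 0001 → (5.170,2.000)–(5.000,2.256)
total: 14 segments, chained into 2 closed loop(s), length Σ = 9.157657

segments=14 loops=2 length=9.158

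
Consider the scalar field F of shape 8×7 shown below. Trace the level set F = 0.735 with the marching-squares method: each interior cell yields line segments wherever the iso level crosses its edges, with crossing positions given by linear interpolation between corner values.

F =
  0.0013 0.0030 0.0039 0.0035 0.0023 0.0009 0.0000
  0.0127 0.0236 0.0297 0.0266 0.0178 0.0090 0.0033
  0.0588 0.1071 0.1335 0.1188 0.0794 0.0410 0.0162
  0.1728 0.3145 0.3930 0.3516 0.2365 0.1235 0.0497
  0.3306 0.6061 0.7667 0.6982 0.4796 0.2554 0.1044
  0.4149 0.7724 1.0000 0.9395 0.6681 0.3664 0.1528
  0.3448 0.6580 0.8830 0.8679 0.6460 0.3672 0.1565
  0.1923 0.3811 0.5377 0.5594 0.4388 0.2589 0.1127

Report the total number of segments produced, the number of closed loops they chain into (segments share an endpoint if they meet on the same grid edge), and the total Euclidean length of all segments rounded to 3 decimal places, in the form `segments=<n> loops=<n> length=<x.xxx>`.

segments=12 loops=1 length=8.375

cell (3,1): code 0100 → (3.915,2.000)–(4.000,1.803)
cell (3,2): code 1000 → (4.000,2.463)–(3.915,2.000)
cell (4,0): code 0100 → (4.775,1.000)–(5.000,0.895)
cell (4,1): code 1110 → (4.000,1.803)–(4.775,1.000)
cell (4,2): code 1101 → (4.153,3.000)–(4.000,2.463)
cell (4,3): code 1000 → (5.000,3.754)–(4.153,3.000)
cell (5,0): code 0010 → (5.000,0.895)–(5.327,1.000)
cell (5,1): code 0111 → (5.327,1.000)–(6.000,1.342)
cell (5,3): code 1001 → (6.000,3.599)–(5.000,3.754)
cell (6,1): code 0010 → (6.000,1.342)–(6.429,2.000)
cell (6,2): code 0011 → (6.429,2.000)–(6.431,3.000)
cell (6,3): code 0001 → (6.431,3.000)–(6.000,3.599)
total: 12 segments, chained into 1 closed loop(s), length Σ = 8.374696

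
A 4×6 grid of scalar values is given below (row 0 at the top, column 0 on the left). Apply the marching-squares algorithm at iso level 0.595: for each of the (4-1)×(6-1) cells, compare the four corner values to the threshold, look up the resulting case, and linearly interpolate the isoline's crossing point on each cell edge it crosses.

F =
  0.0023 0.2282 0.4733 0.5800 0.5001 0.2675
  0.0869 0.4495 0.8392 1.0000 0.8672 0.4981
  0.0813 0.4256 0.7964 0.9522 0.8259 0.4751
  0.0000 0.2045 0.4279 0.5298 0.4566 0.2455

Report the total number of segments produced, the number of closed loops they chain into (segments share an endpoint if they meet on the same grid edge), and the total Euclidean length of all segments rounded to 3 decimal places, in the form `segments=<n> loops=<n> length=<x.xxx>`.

segments=10 loops=1 length=9.782

cell (0,1): code 0100 → (0.333,2.000)–(1.000,1.373)
cell (0,2): code 1100 → (0.036,3.000)–(0.333,2.000)
cell (0,3): code 1100 → (0.259,4.000)–(0.036,3.000)
cell (0,4): code 1000 → (1.000,4.737)–(0.259,4.000)
cell (1,1): code 0110 → (1.000,1.373)–(2.000,1.457)
cell (1,4): code 1001 → (2.000,4.658)–(1.000,4.737)
cell (2,1): code 0010 → (2.000,1.457)–(2.547,2.000)
cell (2,2): code 0011 → (2.547,2.000)–(2.846,3.000)
cell (2,3): code 0011 → (2.846,3.000)–(2.625,4.000)
cell (2,4): code 0001 → (2.625,4.000)–(2.000,4.658)
total: 10 segments, chained into 1 closed loop(s), length Σ = 9.781671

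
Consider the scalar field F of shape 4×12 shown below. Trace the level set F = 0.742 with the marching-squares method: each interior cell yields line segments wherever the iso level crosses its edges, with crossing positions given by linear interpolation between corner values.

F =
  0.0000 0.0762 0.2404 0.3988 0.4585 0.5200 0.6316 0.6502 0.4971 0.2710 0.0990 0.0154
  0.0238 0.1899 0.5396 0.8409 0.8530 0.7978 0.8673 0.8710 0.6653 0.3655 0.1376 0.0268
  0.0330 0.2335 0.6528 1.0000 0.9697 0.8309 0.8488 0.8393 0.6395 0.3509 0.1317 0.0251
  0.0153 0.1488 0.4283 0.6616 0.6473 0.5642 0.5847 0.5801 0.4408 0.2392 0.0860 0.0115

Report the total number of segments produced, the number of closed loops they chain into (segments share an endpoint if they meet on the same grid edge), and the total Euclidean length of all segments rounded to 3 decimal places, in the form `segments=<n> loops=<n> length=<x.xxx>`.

segments=14 loops=1 length=13.158

cell (0,2): code 0100 → (0.776,3.000)–(1.000,2.672)
cell (0,3): code 1100 → (0.719,4.000)–(0.776,3.000)
cell (0,4): code 1100 → (0.799,5.000)–(0.719,4.000)
cell (0,5): code 1100 → (0.468,6.000)–(0.799,5.000)
cell (0,6): code 1100 → (0.416,7.000)–(0.468,6.000)
cell (0,7): code 1000 → (1.000,7.627)–(0.416,7.000)
cell (1,2): code 0110 → (1.000,2.672)–(2.000,2.257)
cell (1,7): code 1001 → (2.000,7.487)–(1.000,7.627)
cell (2,2): code 0010 → (2.000,2.257)–(2.762,3.000)
cell (2,3): code 0011 → (2.762,3.000)–(2.706,4.000)
cell (2,4): code 0011 → (2.706,4.000)–(2.333,5.000)
cell (2,5): code 0011 → (2.333,5.000)–(2.404,6.000)
cell (2,6): code 0011 → (2.404,6.000)–(2.375,7.000)
cell (2,7): code 0001 → (2.375,7.000)–(2.000,7.487)
total: 14 segments, chained into 1 closed loop(s), length Σ = 13.157594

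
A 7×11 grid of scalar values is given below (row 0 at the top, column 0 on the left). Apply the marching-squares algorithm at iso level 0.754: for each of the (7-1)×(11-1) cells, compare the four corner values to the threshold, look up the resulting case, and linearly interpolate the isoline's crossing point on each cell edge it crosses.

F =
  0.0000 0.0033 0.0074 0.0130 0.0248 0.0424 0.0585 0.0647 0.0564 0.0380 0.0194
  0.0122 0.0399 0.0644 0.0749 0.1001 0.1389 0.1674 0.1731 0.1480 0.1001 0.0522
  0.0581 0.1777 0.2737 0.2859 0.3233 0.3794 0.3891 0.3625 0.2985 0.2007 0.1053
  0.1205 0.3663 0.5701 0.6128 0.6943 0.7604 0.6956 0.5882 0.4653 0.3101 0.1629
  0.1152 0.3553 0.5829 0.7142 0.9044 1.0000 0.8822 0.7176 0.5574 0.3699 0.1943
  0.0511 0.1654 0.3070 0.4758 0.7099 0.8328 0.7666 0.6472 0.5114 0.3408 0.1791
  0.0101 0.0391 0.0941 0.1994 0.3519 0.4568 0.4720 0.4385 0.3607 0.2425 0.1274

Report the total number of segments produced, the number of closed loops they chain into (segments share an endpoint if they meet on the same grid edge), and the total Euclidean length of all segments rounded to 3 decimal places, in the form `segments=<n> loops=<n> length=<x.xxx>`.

cell (2,4): code 0100 → (2.983,5.000)–(3.000,4.903)
cell (2,5): code 1000 → (3.000,5.099)–(2.983,5.000)
cell (3,3): code 0100 → (3.284,4.000)–(4.000,3.209)
cell (3,4): code 1110 → (3.000,4.903)–(3.284,4.000)
cell (3,5): code 1101 → (3.313,6.000)–(3.000,5.099)
cell (3,6): code 1000 → (4.000,6.779)–(3.313,6.000)
cell (4,3): code 0010 → (4.000,3.209)–(4.773,4.000)
cell (4,4): code 0111 → (4.773,4.000)–(5.000,4.359)
cell (4,6): code 1001 → (5.000,6.106)–(4.000,6.779)
cell (5,4): code 0010 → (5.000,4.359)–(5.210,5.000)
cell (5,5): code 0011 → (5.210,5.000)–(5.043,6.000)
cell (5,6): code 0001 → (5.043,6.000)–(5.000,6.106)
total: 12 segments, chained into 1 closed loop(s), length Σ = 8.742763

segments=12 loops=1 length=8.743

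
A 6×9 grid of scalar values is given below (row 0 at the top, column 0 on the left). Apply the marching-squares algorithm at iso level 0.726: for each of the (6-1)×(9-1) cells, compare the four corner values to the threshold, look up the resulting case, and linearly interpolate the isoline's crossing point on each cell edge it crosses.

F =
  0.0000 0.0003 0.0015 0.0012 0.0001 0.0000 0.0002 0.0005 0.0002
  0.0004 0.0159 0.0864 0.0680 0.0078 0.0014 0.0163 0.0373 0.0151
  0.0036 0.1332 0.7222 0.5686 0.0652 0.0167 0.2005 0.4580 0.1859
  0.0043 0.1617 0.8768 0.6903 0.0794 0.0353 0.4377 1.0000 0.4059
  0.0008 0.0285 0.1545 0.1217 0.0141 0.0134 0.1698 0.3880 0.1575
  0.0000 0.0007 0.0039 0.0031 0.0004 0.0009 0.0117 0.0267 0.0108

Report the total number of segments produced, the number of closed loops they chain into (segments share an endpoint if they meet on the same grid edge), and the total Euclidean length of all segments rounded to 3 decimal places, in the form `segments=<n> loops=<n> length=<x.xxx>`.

cell (2,1): code 0100 → (2.025,2.000)–(3.000,1.789)
cell (2,2): code 1000 → (3.000,2.809)–(2.025,2.000)
cell (2,6): code 0100 → (2.494,7.000)–(3.000,6.513)
cell (2,7): code 1000 → (3.000,7.461)–(2.494,7.000)
cell (3,1): code 0010 → (3.000,1.789)–(3.209,2.000)
cell (3,2): code 0001 → (3.209,2.000)–(3.000,2.809)
cell (3,6): code 0010 → (3.000,6.513)–(3.448,7.000)
cell (3,7): code 0001 → (3.448,7.000)–(3.000,7.461)
total: 8 segments, chained into 2 closed loop(s), length Σ = 6.087739

segments=8 loops=2 length=6.088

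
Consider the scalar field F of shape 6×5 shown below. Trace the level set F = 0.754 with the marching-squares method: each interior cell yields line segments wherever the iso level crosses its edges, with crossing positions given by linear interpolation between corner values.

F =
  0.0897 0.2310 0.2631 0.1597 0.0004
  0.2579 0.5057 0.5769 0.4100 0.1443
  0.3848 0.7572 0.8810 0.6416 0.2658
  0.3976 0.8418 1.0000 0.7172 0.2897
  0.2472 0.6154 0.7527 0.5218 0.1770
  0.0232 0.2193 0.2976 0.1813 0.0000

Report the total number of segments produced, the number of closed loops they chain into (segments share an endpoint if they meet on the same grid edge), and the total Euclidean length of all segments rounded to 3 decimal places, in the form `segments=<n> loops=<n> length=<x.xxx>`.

cell (1,0): code 0100 → (1.987,1.000)–(2.000,0.991)
cell (1,1): code 1100 → (1.582,2.000)–(1.987,1.000)
cell (1,2): code 1000 → (2.000,2.530)–(1.582,2.000)
cell (2,0): code 0110 → (2.000,0.991)–(3.000,0.802)
cell (2,2): code 1001 → (3.000,2.870)–(2.000,2.530)
cell (3,0): code 0010 → (3.000,0.802)–(3.388,1.000)
cell (3,1): code 0011 → (3.388,1.000)–(3.995,2.000)
cell (3,2): code 0001 → (3.995,2.000)–(3.000,2.870)
total: 8 segments, chained into 1 closed loop(s), length Σ = 6.769592

segments=8 loops=1 length=6.770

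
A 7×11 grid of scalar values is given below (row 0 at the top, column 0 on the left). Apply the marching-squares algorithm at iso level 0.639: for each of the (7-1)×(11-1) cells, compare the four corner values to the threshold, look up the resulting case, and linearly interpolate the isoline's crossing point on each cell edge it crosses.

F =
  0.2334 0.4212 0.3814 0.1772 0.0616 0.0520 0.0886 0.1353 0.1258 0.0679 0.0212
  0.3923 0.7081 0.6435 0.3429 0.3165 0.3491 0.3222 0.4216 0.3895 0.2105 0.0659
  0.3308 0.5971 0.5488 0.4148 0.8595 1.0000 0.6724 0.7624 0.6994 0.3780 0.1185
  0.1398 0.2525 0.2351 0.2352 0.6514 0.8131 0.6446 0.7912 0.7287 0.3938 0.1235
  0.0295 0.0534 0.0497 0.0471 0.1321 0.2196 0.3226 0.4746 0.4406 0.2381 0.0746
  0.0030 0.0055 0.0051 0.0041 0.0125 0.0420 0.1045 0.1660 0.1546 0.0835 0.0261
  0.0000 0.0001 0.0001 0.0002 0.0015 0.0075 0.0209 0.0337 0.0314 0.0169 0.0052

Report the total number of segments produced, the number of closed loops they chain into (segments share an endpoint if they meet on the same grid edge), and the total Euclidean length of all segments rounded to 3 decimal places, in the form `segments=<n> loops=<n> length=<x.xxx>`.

cell (0,0): code 0100 → (0.759,1.000)–(1.000,0.781)
cell (0,1): code 1100 → (0.983,2.000)–(0.759,1.000)
cell (0,2): code 1000 → (1.000,2.015)–(0.983,2.000)
cell (1,0): code 0010 → (1.000,0.781)–(1.623,1.000)
cell (1,1): code 0011 → (1.623,1.000)–(1.048,2.000)
cell (1,2): code 0001 → (1.048,2.000)–(1.000,2.015)
cell (1,3): code 0100 → (1.594,4.000)–(2.000,3.504)
cell (1,4): code 1100 → (1.445,5.000)–(1.594,4.000)
cell (1,5): code 1100 → (1.905,6.000)–(1.445,5.000)
cell (1,6): code 1100 → (1.638,7.000)–(1.905,6.000)
cell (1,7): code 1100 → (1.805,8.000)–(1.638,7.000)
cell (1,8): code 1000 → (2.000,8.188)–(1.805,8.000)
cell (2,3): code 0110 → (2.000,3.504)–(3.000,3.970)
cell (2,8): code 1001 → (3.000,8.268)–(2.000,8.188)
cell (3,3): code 0010 → (3.000,3.970)–(3.024,4.000)
cell (3,4): code 0011 → (3.024,4.000)–(3.293,5.000)
cell (3,5): code 0011 → (3.293,5.000)–(3.017,6.000)
cell (3,6): code 0011 → (3.017,6.000)–(3.481,7.000)
cell (3,7): code 0011 → (3.481,7.000)–(3.311,8.000)
cell (3,8): code 0001 → (3.311,8.000)–(3.000,8.268)
total: 20 segments, chained into 2 closed loop(s), length Σ = 15.052727

segments=20 loops=2 length=15.053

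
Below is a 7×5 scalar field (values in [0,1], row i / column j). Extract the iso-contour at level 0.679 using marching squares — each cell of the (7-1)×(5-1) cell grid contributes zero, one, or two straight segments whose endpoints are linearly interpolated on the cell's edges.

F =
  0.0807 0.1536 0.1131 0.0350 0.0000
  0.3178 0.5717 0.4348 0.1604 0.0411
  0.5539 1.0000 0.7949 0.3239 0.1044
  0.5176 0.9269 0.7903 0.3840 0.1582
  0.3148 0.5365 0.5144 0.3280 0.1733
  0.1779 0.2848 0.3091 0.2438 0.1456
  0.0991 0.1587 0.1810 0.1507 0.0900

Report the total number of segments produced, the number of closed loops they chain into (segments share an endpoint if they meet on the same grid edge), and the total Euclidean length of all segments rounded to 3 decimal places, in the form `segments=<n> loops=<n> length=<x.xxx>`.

cell (1,0): code 0100 → (1.251,1.000)–(2.000,0.280)
cell (1,1): code 1100 → (1.678,2.000)–(1.251,1.000)
cell (1,2): code 1000 → (2.000,2.246)–(1.678,2.000)
cell (2,0): code 0110 → (2.000,0.280)–(3.000,0.394)
cell (2,2): code 1001 → (3.000,2.274)–(2.000,2.246)
cell (3,0): code 0010 → (3.000,0.394)–(3.635,1.000)
cell (3,1): code 0011 → (3.635,1.000)–(3.403,2.000)
cell (3,2): code 0001 → (3.403,2.000)–(3.000,2.274)
total: 8 segments, chained into 1 closed loop(s), length Σ = 6.930190

segments=8 loops=1 length=6.930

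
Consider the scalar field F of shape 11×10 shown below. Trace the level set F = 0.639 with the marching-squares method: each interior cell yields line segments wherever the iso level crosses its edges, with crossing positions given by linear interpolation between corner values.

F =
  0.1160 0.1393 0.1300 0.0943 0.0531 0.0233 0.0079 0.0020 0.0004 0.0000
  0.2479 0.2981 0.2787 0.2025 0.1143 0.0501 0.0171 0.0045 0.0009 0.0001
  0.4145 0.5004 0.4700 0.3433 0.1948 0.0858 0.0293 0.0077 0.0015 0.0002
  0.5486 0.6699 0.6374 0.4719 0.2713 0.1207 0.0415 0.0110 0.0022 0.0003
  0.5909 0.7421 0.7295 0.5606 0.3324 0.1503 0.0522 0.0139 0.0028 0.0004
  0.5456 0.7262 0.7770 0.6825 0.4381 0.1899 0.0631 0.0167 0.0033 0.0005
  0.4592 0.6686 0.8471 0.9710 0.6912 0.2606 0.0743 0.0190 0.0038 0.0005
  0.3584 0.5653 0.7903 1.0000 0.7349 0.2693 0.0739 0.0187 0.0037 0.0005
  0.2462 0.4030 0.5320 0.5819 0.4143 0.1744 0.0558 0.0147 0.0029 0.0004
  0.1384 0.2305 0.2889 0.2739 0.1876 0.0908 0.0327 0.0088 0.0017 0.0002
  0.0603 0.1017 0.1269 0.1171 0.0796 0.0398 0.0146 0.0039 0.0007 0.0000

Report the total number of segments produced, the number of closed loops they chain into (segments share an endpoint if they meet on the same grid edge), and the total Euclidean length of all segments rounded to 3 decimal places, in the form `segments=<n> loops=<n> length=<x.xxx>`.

cell (2,0): code 0100 → (2.818,1.000)–(3.000,0.745)
cell (2,1): code 1000 → (3.000,1.951)–(2.818,1.000)
cell (3,0): code 0110 → (3.000,0.745)–(4.000,0.318)
cell (3,1): code 1101 → (3.017,2.000)–(3.000,1.951)
cell (3,2): code 1000 → (4.000,2.536)–(3.017,2.000)
cell (4,0): code 0110 → (4.000,0.318)–(5.000,0.517)
cell (4,2): code 1101 → (4.643,3.000)–(4.000,2.536)
cell (4,3): code 1000 → (5.000,3.178)–(4.643,3.000)
cell (5,0): code 0110 → (5.000,0.517)–(6.000,0.859)
cell (5,3): code 1101 → (5.794,4.000)–(5.000,3.178)
cell (5,4): code 1000 → (6.000,4.121)–(5.794,4.000)
cell (6,0): code 0010 → (6.000,0.859)–(6.287,1.000)
cell (6,1): code 0111 → (6.287,1.000)–(7.000,1.328)
cell (6,4): code 1001 → (7.000,4.206)–(6.000,4.121)
cell (7,1): code 0010 → (7.000,1.328)–(7.586,2.000)
cell (7,2): code 0011 → (7.586,2.000)–(7.863,3.000)
cell (7,3): code 0011 → (7.863,3.000)–(7.299,4.000)
cell (7,4): code 0001 → (7.299,4.000)–(7.000,4.206)
total: 18 segments, chained into 1 closed loop(s), length Σ = 13.739544

segments=18 loops=1 length=13.740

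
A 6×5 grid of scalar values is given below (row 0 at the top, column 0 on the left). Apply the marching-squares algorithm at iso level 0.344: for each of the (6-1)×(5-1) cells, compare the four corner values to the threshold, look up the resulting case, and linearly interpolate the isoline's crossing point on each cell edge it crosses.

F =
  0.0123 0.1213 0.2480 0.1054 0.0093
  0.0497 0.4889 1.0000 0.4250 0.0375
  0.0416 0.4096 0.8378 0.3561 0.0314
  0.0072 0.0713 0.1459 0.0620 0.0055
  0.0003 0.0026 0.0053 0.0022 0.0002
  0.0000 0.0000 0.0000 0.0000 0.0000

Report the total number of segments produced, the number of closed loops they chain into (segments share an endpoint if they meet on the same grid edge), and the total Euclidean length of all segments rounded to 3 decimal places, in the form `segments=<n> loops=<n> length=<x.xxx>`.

segments=10 loops=1 length=7.804

cell (0,0): code 0100 → (0.606,1.000)–(1.000,0.670)
cell (0,1): code 1100 → (0.128,2.000)–(0.606,1.000)
cell (0,2): code 1100 → (0.747,3.000)–(0.128,2.000)
cell (0,3): code 1000 → (1.000,3.209)–(0.747,3.000)
cell (1,0): code 0110 → (1.000,0.670)–(2.000,0.822)
cell (1,3): code 1001 → (2.000,3.037)–(1.000,3.209)
cell (2,0): code 0010 → (2.000,0.822)–(2.194,1.000)
cell (2,1): code 0011 → (2.194,1.000)–(2.714,2.000)
cell (2,2): code 0011 → (2.714,2.000)–(2.041,3.000)
cell (2,3): code 0001 → (2.041,3.000)–(2.000,3.037)
total: 10 segments, chained into 1 closed loop(s), length Σ = 7.804139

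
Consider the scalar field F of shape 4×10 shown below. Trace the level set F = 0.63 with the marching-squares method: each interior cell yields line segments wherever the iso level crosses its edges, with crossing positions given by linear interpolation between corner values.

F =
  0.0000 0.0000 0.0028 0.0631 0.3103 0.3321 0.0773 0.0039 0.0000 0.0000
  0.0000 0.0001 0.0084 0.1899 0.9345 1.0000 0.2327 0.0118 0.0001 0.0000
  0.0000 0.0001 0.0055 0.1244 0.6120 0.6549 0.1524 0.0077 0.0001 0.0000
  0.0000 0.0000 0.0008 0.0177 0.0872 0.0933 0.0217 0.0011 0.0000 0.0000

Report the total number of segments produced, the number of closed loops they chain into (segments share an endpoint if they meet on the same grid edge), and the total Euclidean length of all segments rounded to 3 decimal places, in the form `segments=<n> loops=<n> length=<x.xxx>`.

cell (0,3): code 0100 → (0.512,4.000)–(1.000,3.591)
cell (0,4): code 1100 → (0.446,5.000)–(0.512,4.000)
cell (0,5): code 1000 → (1.000,5.482)–(0.446,5.000)
cell (1,3): code 0010 → (1.000,3.591)–(1.944,4.000)
cell (1,4): code 0111 → (1.944,4.000)–(2.000,4.420)
cell (1,5): code 1001 → (2.000,5.050)–(1.000,5.482)
cell (2,4): code 0010 → (2.000,4.420)–(2.044,5.000)
cell (2,5): code 0001 → (2.044,5.000)–(2.000,5.050)
total: 8 segments, chained into 1 closed loop(s), length Σ = 5.563600

segments=8 loops=1 length=5.564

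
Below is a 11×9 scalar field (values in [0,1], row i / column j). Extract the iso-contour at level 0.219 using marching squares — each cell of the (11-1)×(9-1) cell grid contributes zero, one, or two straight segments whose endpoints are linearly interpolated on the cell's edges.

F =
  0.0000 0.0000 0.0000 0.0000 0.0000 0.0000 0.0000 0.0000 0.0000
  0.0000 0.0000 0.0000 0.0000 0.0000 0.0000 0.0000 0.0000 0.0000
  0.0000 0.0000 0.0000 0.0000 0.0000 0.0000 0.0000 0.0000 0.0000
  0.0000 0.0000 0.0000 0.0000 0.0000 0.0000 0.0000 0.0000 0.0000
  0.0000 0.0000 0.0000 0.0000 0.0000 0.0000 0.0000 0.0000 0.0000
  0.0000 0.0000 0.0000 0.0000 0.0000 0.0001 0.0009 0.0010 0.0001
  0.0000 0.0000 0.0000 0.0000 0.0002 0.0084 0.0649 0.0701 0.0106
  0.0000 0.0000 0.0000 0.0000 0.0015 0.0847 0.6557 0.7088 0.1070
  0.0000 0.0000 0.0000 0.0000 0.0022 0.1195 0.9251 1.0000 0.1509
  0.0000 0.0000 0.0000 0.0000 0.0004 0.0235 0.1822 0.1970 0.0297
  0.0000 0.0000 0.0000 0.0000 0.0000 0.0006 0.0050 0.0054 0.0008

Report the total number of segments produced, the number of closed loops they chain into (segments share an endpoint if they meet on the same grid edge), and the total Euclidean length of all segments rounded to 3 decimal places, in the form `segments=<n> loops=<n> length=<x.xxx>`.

segments=8 loops=1 length=8.826

cell (6,5): code 0100 → (6.261,6.000)–(7.000,5.235)
cell (6,6): code 1100 → (6.233,7.000)–(6.261,6.000)
cell (6,7): code 1000 → (7.000,7.814)–(6.233,7.000)
cell (7,5): code 0110 → (7.000,5.235)–(8.000,5.124)
cell (7,7): code 1001 → (8.000,7.920)–(7.000,7.814)
cell (8,5): code 0010 → (8.000,5.124)–(8.950,6.000)
cell (8,6): code 0011 → (8.950,6.000)–(8.973,7.000)
cell (8,7): code 0001 → (8.973,7.000)–(8.000,7.920)
total: 8 segments, chained into 1 closed loop(s), length Σ = 8.825880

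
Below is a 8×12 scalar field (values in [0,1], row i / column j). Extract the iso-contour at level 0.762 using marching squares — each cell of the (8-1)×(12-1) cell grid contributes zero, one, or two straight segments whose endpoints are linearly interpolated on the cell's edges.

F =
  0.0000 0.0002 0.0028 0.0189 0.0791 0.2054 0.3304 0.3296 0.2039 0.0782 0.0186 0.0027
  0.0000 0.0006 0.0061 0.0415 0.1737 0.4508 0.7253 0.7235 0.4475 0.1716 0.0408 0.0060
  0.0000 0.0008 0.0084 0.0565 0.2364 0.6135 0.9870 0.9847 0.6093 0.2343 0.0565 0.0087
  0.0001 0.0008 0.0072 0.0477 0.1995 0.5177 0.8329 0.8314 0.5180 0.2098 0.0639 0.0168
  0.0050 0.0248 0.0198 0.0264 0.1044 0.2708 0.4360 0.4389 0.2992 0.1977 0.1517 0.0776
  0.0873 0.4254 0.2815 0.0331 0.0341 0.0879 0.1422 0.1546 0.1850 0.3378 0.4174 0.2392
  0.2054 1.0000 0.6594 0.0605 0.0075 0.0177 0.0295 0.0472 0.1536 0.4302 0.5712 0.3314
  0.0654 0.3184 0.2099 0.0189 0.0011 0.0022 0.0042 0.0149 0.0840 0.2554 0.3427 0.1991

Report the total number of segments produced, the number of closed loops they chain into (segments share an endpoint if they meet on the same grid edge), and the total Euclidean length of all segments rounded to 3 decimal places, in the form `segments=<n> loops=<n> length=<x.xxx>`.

cell (1,5): code 0100 → (1.140,6.000)–(2.000,5.398)
cell (1,6): code 1100 → (1.147,7.000)–(1.140,6.000)
cell (1,7): code 1000 → (2.000,7.593)–(1.147,7.000)
cell (2,5): code 0110 → (2.000,5.398)–(3.000,5.775)
cell (2,7): code 1001 → (3.000,7.221)–(2.000,7.593)
cell (3,5): code 0010 → (3.000,5.775)–(3.179,6.000)
cell (3,6): code 0011 → (3.179,6.000)–(3.177,7.000)
cell (3,7): code 0001 → (3.177,7.000)–(3.000,7.221)
cell (5,0): code 0100 → (5.586,1.000)–(6.000,0.700)
cell (5,1): code 1000 → (6.000,1.699)–(5.586,1.000)
cell (6,0): code 0010 → (6.000,0.700)–(6.349,1.000)
cell (6,1): code 0001 → (6.349,1.000)–(6.000,1.699)
total: 12 segments, chained into 2 closed loop(s), length Σ = 9.359527

segments=12 loops=2 length=9.360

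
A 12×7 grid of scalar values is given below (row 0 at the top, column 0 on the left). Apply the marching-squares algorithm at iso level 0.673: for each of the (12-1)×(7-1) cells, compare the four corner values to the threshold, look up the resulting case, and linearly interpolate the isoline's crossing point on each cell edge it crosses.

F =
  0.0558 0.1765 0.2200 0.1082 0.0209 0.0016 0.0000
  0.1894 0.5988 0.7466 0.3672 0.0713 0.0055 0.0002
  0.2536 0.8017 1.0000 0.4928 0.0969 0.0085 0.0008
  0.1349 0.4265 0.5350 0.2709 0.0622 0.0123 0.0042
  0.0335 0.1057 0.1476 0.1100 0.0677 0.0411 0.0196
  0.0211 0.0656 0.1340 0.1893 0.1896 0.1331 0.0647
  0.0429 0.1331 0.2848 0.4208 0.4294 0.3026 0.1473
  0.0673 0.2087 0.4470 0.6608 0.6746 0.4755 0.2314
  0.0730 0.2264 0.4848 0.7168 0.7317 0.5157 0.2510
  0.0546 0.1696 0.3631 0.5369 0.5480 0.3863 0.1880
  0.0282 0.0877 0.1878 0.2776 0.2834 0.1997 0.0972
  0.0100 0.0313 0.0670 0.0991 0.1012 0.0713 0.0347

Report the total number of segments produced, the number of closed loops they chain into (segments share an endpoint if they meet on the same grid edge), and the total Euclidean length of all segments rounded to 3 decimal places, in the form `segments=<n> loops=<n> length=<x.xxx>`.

cell (0,1): code 0100 → (0.860,2.000)–(1.000,1.502)
cell (0,2): code 1000 → (1.000,2.194)–(0.860,2.000)
cell (1,0): code 0100 → (1.366,1.000)–(2.000,0.765)
cell (1,1): code 1110 → (1.000,1.502)–(1.366,1.000)
cell (1,2): code 1001 → (2.000,2.645)–(1.000,2.194)
cell (2,0): code 0010 → (2.000,0.765)–(2.343,1.000)
cell (2,1): code 0011 → (2.343,1.000)–(2.703,2.000)
cell (2,2): code 0001 → (2.703,2.000)–(2.000,2.645)
cell (6,3): code 0100 → (6.993,4.000)–(7.000,3.884)
cell (6,4): code 1000 → (7.000,4.008)–(6.993,4.000)
cell (7,2): code 0100 → (7.218,3.000)–(8.000,2.811)
cell (7,3): code 1110 → (7.000,3.884)–(7.218,3.000)
cell (7,4): code 1001 → (8.000,4.272)–(7.000,4.008)
cell (8,2): code 0010 → (8.000,2.811)–(8.243,3.000)
cell (8,3): code 0011 → (8.243,3.000)–(8.320,4.000)
cell (8,4): code 0001 → (8.320,4.000)–(8.000,4.272)
total: 16 segments, chained into 2 closed loop(s), length Σ = 10.189521

segments=16 loops=2 length=10.190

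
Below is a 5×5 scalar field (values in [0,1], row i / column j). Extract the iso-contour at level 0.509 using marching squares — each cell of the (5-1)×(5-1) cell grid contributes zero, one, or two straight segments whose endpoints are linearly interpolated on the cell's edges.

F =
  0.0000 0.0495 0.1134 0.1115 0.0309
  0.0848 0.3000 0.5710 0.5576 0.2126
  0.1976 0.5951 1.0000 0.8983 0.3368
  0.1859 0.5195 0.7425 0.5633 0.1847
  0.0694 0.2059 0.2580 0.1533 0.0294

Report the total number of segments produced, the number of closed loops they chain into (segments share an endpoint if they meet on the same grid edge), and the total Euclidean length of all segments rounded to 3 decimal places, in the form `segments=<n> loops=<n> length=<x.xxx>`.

cell (0,1): code 0100 → (0.865,2.000)–(1.000,1.771)
cell (0,2): code 1100 → (0.891,3.000)–(0.865,2.000)
cell (0,3): code 1000 → (1.000,3.141)–(0.891,3.000)
cell (1,0): code 0100 → (1.708,1.000)–(2.000,0.783)
cell (1,1): code 1110 → (1.000,1.771)–(1.708,1.000)
cell (1,3): code 1001 → (2.000,3.693)–(1.000,3.141)
cell (2,0): code 0110 → (2.000,0.783)–(3.000,0.969)
cell (2,3): code 1001 → (3.000,3.143)–(2.000,3.693)
cell (3,0): code 0010 → (3.000,0.969)–(3.033,1.000)
cell (3,1): code 0011 → (3.033,1.000)–(3.482,2.000)
cell (3,2): code 0011 → (3.482,2.000)–(3.132,3.000)
cell (3,3): code 0001 → (3.132,3.000)–(3.000,3.143)
total: 12 segments, chained into 1 closed loop(s), length Σ = 8.551895

segments=12 loops=1 length=8.552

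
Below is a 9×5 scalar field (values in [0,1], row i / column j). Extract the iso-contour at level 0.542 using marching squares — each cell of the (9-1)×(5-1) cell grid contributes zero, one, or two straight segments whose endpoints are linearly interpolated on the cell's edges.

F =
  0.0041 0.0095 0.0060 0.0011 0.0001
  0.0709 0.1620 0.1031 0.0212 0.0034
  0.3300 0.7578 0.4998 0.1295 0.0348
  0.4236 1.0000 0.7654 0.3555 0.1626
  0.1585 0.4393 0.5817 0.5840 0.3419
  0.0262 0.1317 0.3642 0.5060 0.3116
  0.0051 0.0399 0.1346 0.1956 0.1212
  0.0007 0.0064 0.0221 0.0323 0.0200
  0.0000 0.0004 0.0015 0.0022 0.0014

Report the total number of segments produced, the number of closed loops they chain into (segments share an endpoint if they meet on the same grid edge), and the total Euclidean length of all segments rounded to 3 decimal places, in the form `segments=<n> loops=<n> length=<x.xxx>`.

cell (1,0): code 0100 → (1.638,1.000)–(2.000,0.496)
cell (1,1): code 1000 → (2.000,1.836)–(1.638,1.000)
cell (2,0): code 0110 → (2.000,0.496)–(3.000,0.205)
cell (2,1): code 1101 → (2.159,2.000)–(2.000,1.836)
cell (2,2): code 1000 → (3.000,2.545)–(2.159,2.000)
cell (3,0): code 0010 → (3.000,0.205)–(3.817,1.000)
cell (3,1): code 0111 → (3.817,1.000)–(4.000,1.721)
cell (3,2): code 1101 → (3.816,3.000)–(3.000,2.545)
cell (3,3): code 1000 → (4.000,3.173)–(3.816,3.000)
cell (4,1): code 0010 → (4.000,1.721)–(4.183,2.000)
cell (4,2): code 0011 → (4.183,2.000)–(4.538,3.000)
cell (4,3): code 0001 → (4.538,3.000)–(4.000,3.173)
total: 12 segments, chained into 1 closed loop(s), length Σ = 8.835278

segments=12 loops=1 length=8.835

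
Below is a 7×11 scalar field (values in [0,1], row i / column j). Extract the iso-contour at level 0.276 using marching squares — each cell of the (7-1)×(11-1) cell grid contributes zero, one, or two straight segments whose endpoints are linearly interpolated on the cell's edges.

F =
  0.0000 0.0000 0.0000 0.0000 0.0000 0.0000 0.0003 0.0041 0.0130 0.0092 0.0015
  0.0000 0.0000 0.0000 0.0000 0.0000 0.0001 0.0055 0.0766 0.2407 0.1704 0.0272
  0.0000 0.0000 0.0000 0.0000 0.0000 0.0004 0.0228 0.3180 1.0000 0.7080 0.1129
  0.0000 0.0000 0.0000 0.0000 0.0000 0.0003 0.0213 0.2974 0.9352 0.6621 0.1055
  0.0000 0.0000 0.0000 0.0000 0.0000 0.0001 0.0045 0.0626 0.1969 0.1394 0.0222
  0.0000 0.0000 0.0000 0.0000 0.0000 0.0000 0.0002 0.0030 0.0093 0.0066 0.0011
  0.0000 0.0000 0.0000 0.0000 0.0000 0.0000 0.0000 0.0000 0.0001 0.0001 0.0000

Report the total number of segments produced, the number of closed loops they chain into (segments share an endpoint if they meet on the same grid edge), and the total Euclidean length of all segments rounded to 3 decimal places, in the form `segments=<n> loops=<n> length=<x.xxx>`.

segments=10 loops=1 length=9.016

cell (1,6): code 0100 → (1.826,7.000)–(2.000,6.858)
cell (1,7): code 1100 → (1.046,8.000)–(1.826,7.000)
cell (1,8): code 1100 → (1.196,9.000)–(1.046,8.000)
cell (1,9): code 1000 → (2.000,9.726)–(1.196,9.000)
cell (2,6): code 0110 → (2.000,6.858)–(3.000,6.922)
cell (2,9): code 1001 → (3.000,9.694)–(2.000,9.726)
cell (3,6): code 0010 → (3.000,6.922)–(3.091,7.000)
cell (3,7): code 0011 → (3.091,7.000)–(3.893,8.000)
cell (3,8): code 0011 → (3.893,8.000)–(3.739,9.000)
cell (3,9): code 0001 → (3.739,9.000)–(3.000,9.694)
total: 10 segments, chained into 1 closed loop(s), length Σ = 9.015871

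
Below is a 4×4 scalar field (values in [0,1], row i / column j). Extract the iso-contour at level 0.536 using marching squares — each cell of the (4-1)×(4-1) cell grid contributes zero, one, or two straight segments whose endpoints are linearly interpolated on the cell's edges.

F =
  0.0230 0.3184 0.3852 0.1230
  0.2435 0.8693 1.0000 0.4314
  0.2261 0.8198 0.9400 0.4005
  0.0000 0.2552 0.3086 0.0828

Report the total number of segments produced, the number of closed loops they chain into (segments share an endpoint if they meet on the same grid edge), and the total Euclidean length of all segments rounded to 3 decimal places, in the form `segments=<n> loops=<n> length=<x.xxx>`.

cell (0,0): code 0100 → (0.395,1.000)–(1.000,0.467)
cell (0,1): code 1100 → (0.245,2.000)–(0.395,1.000)
cell (0,2): code 1000 → (1.000,2.816)–(0.245,2.000)
cell (1,0): code 0110 → (1.000,0.467)–(2.000,0.522)
cell (1,2): code 1001 → (2.000,2.749)–(1.000,2.816)
cell (2,0): code 0010 → (2.000,0.522)–(2.503,1.000)
cell (2,1): code 0011 → (2.503,1.000)–(2.640,2.000)
cell (2,2): code 0001 → (2.640,2.000)–(2.000,2.749)
total: 8 segments, chained into 1 closed loop(s), length Σ = 7.620464

segments=8 loops=1 length=7.620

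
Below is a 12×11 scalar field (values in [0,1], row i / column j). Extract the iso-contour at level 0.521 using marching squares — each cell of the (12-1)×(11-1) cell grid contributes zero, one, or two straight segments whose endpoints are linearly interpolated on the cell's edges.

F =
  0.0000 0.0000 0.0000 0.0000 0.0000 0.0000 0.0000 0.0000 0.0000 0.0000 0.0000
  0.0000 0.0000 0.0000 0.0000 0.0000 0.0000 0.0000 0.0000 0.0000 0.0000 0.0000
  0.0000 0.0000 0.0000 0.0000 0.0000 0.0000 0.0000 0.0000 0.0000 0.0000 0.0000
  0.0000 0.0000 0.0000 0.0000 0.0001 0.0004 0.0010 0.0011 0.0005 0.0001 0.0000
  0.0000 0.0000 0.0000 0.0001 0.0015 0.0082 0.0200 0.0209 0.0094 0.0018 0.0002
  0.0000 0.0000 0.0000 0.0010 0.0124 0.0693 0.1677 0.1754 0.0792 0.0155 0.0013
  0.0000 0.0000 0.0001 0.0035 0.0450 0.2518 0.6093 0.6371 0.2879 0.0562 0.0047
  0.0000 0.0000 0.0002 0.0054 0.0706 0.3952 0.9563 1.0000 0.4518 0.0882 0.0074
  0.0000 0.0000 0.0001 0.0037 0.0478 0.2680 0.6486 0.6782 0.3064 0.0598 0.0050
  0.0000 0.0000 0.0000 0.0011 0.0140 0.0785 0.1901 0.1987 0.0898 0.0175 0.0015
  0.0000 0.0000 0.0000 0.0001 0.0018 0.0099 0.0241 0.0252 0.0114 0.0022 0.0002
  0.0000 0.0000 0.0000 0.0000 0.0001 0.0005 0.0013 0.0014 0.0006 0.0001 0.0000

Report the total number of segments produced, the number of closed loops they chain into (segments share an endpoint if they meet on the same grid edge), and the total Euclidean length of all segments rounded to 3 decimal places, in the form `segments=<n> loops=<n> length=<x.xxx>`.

cell (5,5): code 0100 → (5.800,6.000)–(6.000,5.753)
cell (5,6): code 1100 → (5.749,7.000)–(5.800,6.000)
cell (5,7): code 1000 → (6.000,7.332)–(5.749,7.000)
cell (6,5): code 0110 → (6.000,5.753)–(7.000,5.224)
cell (6,7): code 1001 → (7.000,7.874)–(6.000,7.332)
cell (7,5): code 0110 → (7.000,5.224)–(8.000,5.665)
cell (7,7): code 1001 → (8.000,7.423)–(7.000,7.874)
cell (8,5): code 0010 → (8.000,5.665)–(8.278,6.000)
cell (8,6): code 0011 → (8.278,6.000)–(8.328,7.000)
cell (8,7): code 0001 → (8.328,7.000)–(8.000,7.423)
total: 10 segments, chained into 1 closed loop(s), length Σ = 8.165962

segments=10 loops=1 length=8.166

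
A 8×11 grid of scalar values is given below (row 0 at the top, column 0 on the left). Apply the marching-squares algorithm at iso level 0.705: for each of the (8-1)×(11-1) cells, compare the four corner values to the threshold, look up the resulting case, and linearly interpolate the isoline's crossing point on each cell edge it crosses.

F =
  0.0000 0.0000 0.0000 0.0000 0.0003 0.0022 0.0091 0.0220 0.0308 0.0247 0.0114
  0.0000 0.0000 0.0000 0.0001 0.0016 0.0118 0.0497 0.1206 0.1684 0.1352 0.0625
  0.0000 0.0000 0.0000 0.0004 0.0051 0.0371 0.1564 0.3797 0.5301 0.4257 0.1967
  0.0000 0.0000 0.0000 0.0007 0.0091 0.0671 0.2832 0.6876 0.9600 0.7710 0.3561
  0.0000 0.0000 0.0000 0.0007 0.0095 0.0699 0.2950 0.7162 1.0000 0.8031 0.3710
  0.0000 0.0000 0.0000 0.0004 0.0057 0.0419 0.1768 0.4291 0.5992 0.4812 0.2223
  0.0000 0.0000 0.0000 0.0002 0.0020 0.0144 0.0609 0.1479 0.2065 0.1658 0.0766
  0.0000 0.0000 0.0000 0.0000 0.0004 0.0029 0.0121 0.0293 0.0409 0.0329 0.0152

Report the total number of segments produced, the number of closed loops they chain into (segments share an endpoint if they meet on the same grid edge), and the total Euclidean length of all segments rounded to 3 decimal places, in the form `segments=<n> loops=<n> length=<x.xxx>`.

segments=10 loops=1 length=7.176

cell (2,7): code 0100 → (2.407,8.000)–(3.000,7.064)
cell (2,8): code 1100 → (2.809,9.000)–(2.407,8.000)
cell (2,9): code 1000 → (3.000,9.159)–(2.809,9.000)
cell (3,6): code 0100 → (3.608,7.000)–(4.000,6.973)
cell (3,7): code 1110 → (3.000,7.064)–(3.608,7.000)
cell (3,9): code 1001 → (4.000,9.227)–(3.000,9.159)
cell (4,6): code 0010 → (4.000,6.973)–(4.039,7.000)
cell (4,7): code 0011 → (4.039,7.000)–(4.736,8.000)
cell (4,8): code 0011 → (4.736,8.000)–(4.305,9.000)
cell (4,9): code 0001 → (4.305,9.000)–(4.000,9.227)
total: 10 segments, chained into 1 closed loop(s), length Σ = 7.176456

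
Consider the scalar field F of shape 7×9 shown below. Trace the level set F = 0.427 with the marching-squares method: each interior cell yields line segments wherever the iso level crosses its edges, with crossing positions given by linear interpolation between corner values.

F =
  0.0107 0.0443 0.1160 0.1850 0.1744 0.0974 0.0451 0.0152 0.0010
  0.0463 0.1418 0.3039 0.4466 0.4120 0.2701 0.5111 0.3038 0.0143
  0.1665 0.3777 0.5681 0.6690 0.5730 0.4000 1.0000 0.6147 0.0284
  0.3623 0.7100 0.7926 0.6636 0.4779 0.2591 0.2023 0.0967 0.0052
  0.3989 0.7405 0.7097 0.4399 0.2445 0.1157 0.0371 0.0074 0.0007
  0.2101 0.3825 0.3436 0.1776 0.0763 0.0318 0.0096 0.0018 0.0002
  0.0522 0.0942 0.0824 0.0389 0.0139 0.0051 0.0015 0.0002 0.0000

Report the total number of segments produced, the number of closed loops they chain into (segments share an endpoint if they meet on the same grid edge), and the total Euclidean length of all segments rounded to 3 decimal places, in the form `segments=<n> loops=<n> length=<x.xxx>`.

segments=24 loops=2 length=19.229

cell (0,2): code 0100 → (0.925,3.000)–(1.000,2.863)
cell (0,3): code 1000 → (1.000,3.566)–(0.925,3.000)
cell (0,5): code 0100 → (0.820,6.000)–(1.000,5.651)
cell (0,6): code 1000 → (1.000,6.406)–(0.820,6.000)
cell (1,1): code 0100 → (1.466,2.000)–(2.000,1.259)
cell (1,2): code 1110 → (1.000,2.863)–(1.466,2.000)
cell (1,3): code 1101 → (1.093,4.000)–(1.000,3.566)
cell (1,4): code 1000 → (2.000,4.844)–(1.093,4.000)
cell (1,5): code 0110 → (1.000,5.651)–(2.000,5.045)
cell (1,6): code 1101 → (1.396,7.000)–(1.000,6.406)
cell (1,7): code 1000 → (2.000,7.320)–(1.396,7.000)
cell (2,0): code 0100 → (2.148,1.000)–(3.000,0.186)
cell (2,1): code 1110 → (2.000,1.259)–(2.148,1.000)
cell (2,4): code 1001 → (3.000,4.233)–(2.000,4.844)
cell (2,5): code 0010 → (2.000,5.045)–(2.718,6.000)
cell (2,6): code 0011 → (2.718,6.000)–(2.362,7.000)
cell (2,7): code 0001 → (2.362,7.000)–(2.000,7.320)
cell (3,0): code 0110 → (3.000,0.186)–(4.000,0.082)
cell (3,3): code 1011 → (4.000,3.066)–(3.218,4.000)
cell (3,4): code 0001 → (3.218,4.000)–(3.000,4.233)
cell (4,0): code 0010 → (4.000,0.082)–(4.876,1.000)
cell (4,1): code 0011 → (4.876,1.000)–(4.772,2.000)
cell (4,2): code 0011 → (4.772,2.000)–(4.049,3.000)
cell (4,3): code 0001 → (4.049,3.000)–(4.000,3.066)
total: 24 segments, chained into 2 closed loop(s), length Σ = 19.228786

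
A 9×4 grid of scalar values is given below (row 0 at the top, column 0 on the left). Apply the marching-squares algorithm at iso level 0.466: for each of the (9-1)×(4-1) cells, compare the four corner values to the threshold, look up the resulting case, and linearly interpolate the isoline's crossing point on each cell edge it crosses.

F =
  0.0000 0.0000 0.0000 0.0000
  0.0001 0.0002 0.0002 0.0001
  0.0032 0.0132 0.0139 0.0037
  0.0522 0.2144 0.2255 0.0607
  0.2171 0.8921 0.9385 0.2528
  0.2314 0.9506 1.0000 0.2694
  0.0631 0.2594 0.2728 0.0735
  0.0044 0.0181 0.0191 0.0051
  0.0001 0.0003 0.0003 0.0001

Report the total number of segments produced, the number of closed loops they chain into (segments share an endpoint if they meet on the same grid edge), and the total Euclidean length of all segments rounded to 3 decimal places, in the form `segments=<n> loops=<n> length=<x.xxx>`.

cell (3,0): code 0100 → (3.371,1.000)–(4.000,0.369)
cell (3,1): code 1100 → (3.337,2.000)–(3.371,1.000)
cell (3,2): code 1000 → (4.000,2.689)–(3.337,2.000)
cell (4,0): code 0110 → (4.000,0.369)–(5.000,0.326)
cell (4,2): code 1001 → (5.000,2.731)–(4.000,2.689)
cell (5,0): code 0010 → (5.000,0.326)–(5.701,1.000)
cell (5,1): code 0011 → (5.701,1.000)–(5.734,2.000)
cell (5,2): code 0001 → (5.734,2.000)–(5.000,2.731)
total: 8 segments, chained into 1 closed loop(s), length Σ = 7.858365

segments=8 loops=1 length=7.858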